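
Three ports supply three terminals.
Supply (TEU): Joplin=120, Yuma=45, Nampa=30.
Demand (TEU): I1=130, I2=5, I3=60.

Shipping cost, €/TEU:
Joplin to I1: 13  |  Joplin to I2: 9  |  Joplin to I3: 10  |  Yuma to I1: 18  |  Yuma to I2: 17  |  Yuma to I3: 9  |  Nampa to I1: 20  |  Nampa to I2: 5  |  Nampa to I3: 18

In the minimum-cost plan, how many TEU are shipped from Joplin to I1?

105

Solving gives:
  Joplin–I1: 105 × €13 = €1365
  Joplin–I3: 15 × €10 = €150
  Yuma–I3: 45 × €9 = €405
  Nampa–I1: 25 × €20 = €500
  Nampa–I2: 5 × €5 = €25
Total cost = €2445.
So Joplin→I1 carries 105 TEU.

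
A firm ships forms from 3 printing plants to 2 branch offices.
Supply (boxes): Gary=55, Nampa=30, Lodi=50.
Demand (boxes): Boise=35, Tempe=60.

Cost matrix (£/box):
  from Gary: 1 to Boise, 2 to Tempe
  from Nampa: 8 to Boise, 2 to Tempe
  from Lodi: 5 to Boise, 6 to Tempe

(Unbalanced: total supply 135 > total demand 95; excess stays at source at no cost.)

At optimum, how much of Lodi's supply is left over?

An optimal plan:
  Gary→Boise: 25 × £1 = £25
  Gary→Tempe: 30 × £2 = £60
  Nampa→Tempe: 30 × £2 = £60
  Lodi→Boise: 10 × £5 = £50
Total cost = £195.
Lodi ships 10 of its 50, leaving 40.

40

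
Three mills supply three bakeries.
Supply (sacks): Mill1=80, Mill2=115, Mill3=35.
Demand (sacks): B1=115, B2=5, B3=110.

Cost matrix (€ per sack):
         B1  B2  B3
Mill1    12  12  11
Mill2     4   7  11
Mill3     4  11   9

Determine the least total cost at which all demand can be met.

1645

An optimal shipping plan:
  Mill1->B3: 80 × €11 = €880
  Mill2->B1: 110 × €4 = €440
  Mill2->B2: 5 × €7 = €35
  Mill3->B1: 5 × €4 = €20
  Mill3->B3: 30 × €9 = €270
Total = 880 + 440 + 35 + 20 + 270 = €1645.
(Supply check: Mill1 ships 80; Mill2 ships 115; Mill3 ships 35.)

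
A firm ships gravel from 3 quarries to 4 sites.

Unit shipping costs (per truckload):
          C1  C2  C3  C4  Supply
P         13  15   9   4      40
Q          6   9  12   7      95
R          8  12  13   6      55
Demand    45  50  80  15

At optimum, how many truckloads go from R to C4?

15

The minimum-cost plan:
  P to C3: 40 truckloads
  Q to C1: 45 truckloads
  Q to C2: 50 truckloads
  R to C3: 40 truckloads
  R to C4: 15 truckloads
Total cost = 1690.
So R→C4 carries 15 truckloads.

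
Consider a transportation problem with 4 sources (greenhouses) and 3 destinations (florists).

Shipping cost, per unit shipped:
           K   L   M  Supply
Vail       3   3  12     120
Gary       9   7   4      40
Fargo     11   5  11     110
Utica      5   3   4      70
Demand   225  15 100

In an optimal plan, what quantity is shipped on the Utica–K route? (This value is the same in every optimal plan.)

Solving gives:
  Vail->K: 120 × 3 = 360
  Gary->M: 40 × 4 = 160
  Fargo->K: 95 × 11 = 1045
  Fargo->L: 15 × 5 = 75
  Utica->K: 10 × 5 = 50
  Utica->M: 60 × 4 = 240
Total cost = 1930.
So Utica→K carries 10 bunches.

10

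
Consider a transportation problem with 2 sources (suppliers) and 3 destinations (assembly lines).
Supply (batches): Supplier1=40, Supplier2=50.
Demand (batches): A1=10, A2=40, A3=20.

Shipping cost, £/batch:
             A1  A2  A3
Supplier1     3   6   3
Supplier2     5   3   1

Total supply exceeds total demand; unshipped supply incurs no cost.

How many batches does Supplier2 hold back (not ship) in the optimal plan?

An optimal plan:
  Supplier1–A1: 10 × £3 = £30
  Supplier1–A3: 10 × £3 = £30
  Supplier2–A2: 40 × £3 = £120
  Supplier2–A3: 10 × £1 = £10
Total cost = £190.
Supplier2 ships 50 of its 50, leaving 0.

0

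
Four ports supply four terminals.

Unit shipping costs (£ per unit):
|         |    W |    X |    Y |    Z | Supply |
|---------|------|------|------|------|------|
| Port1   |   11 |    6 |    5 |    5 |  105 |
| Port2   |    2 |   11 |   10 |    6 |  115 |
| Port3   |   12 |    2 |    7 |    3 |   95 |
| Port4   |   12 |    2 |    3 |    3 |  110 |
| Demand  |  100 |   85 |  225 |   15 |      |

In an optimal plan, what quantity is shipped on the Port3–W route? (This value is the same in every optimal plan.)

0

The minimum-cost plan:
  Port1 to Y: 105 × £5 = £525
  Port2 to W: 100 × £2 = £200
  Port2 to Z: 15 × £6 = £90
  Port3 to X: 85 × £2 = £170
  Port3 to Y: 10 × £7 = £70
  Port4 to Y: 110 × £3 = £330
Total cost = £1385.
The route Port3→W is not used.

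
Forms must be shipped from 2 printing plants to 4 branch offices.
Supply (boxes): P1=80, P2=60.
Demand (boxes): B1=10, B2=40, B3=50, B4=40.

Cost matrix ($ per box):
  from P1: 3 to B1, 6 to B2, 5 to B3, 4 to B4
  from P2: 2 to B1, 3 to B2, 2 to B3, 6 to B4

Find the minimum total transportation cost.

Optimal allocation:
  P1–B1: 10 × $3 = $30
  P1–B2: 30 × $6 = $180
  P1–B4: 40 × $4 = $160
  P2–B2: 10 × $3 = $30
  P2–B3: 50 × $2 = $100
Total = 30 + 180 + 160 + 30 + 100 = $500.
(Supply check: P1 ships 80; P2 ships 60.)

500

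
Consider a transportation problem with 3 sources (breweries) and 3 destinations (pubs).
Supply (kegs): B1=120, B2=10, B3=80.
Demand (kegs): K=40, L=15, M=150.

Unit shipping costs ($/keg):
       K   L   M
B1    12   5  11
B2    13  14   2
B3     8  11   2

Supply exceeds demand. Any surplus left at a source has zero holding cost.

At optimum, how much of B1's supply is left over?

An optimal plan:
  B1->K: 40 kegs
  B1->L: 15 kegs
  B1->M: 60 kegs
  B2->M: 10 kegs
  B3->M: 80 kegs
Total cost = $1395.
B1 ships 115 of its 120, leaving 5.

5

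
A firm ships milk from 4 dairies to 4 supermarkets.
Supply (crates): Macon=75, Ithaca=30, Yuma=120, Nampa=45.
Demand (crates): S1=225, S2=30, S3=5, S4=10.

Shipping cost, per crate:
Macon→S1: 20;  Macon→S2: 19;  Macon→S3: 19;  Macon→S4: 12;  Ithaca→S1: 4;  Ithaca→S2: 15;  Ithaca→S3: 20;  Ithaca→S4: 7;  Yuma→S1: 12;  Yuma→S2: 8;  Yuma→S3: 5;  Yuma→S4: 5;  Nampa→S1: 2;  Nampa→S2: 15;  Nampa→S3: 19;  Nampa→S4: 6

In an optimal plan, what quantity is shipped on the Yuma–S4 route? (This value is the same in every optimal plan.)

Solving gives:
  Macon->S1: 65 × 20 = 1300
  Macon->S4: 10 × 12 = 120
  Ithaca->S1: 30 × 4 = 120
  Yuma->S1: 85 × 12 = 1020
  Yuma->S2: 30 × 8 = 240
  Yuma->S3: 5 × 5 = 25
  Nampa->S1: 45 × 2 = 90
Total cost = 2915.
The route Yuma→S4 is not used.

0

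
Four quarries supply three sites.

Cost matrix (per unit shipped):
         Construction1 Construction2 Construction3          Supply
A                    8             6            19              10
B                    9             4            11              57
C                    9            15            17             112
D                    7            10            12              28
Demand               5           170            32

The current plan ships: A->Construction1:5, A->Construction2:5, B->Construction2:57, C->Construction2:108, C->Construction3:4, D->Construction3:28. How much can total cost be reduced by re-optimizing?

40

Current plan cost = 5·8 + 5·6 + 57·4 + 108·15 + 4·17 + 28·12 = 2322.
Optimal plan:
  A to Construction2: 10 × 6 = 60
  B to Construction2: 57 × 4 = 228
  C to Construction1: 5 × 9 = 45
  C to Construction2: 103 × 15 = 1545
  C to Construction3: 4 × 17 = 68
  D to Construction3: 28 × 12 = 336
Optimal cost = 2282.
Saving = 2322 − 2282 = 40.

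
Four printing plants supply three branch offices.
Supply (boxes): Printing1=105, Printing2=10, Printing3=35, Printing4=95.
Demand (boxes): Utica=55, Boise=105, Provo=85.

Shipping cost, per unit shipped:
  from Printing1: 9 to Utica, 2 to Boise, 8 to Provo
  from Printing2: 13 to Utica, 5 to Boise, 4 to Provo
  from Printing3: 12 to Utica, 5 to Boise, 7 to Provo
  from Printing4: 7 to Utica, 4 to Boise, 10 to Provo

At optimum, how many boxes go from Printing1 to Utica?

0

Optimal shipments:
  Printing1->Boise: 105 × 2 = 210
  Printing2->Provo: 10 × 4 = 40
  Printing3->Provo: 35 × 7 = 245
  Printing4->Utica: 55 × 7 = 385
  Printing4->Provo: 40 × 10 = 400
Total cost = 1280.
The route Printing1→Utica is not used.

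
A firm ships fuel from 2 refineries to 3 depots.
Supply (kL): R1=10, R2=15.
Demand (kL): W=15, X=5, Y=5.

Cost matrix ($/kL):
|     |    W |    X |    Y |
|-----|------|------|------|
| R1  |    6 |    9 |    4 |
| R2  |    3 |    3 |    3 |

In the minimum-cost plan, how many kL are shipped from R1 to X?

0

Optimal shipments:
  R1->W: 5 × $6 = $30
  R1->Y: 5 × $4 = $20
  R2->W: 10 × $3 = $30
  R2->X: 5 × $3 = $15
Total cost = $95.
The route R1→X is not used.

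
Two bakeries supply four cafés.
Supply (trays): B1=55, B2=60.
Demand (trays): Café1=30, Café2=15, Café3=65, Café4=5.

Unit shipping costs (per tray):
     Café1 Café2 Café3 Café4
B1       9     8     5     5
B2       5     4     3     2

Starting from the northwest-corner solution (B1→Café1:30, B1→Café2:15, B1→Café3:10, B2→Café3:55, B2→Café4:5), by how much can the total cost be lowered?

90

Current plan cost = 30·9 + 15·8 + 10·5 + 55·3 + 5·2 = 615.
Optimal plan:
  B1–Café3: 55 trays
  B2–Café1: 30 trays
  B2–Café2: 15 trays
  B2–Café3: 10 trays
  B2–Café4: 5 trays
Optimal cost = 525.
Saving = 615 − 525 = 90.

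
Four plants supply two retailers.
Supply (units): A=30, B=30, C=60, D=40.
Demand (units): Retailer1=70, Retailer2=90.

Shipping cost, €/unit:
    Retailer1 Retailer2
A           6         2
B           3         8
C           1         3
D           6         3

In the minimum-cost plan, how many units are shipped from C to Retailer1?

Optimal shipments:
  A→Retailer2: 30 × €2 = €60
  B→Retailer1: 30 × €3 = €90
  C→Retailer1: 40 × €1 = €40
  C→Retailer2: 20 × €3 = €60
  D→Retailer2: 40 × €3 = €120
Total cost = €370.
So C→Retailer1 carries 40 units.

40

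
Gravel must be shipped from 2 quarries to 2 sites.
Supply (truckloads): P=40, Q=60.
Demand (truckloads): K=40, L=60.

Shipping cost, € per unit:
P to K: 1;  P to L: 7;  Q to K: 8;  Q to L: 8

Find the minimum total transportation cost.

520

Optimal allocation:
  P→K: 40 × €1 = €40
  Q→L: 60 × €8 = €480
Total = 40 + 480 = €520.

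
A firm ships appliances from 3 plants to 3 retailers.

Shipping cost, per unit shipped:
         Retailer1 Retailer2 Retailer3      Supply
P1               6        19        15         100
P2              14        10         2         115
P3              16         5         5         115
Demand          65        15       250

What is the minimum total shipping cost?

1720

A cheapest plan:
  P1–Retailer1: 65 units
  P1–Retailer3: 35 units
  P2–Retailer3: 115 units
  P3–Retailer2: 15 units
  P3–Retailer3: 100 units
Total cost = 1720.
(Supply check: P1 ships 100; P2 ships 115; P3 ships 115.)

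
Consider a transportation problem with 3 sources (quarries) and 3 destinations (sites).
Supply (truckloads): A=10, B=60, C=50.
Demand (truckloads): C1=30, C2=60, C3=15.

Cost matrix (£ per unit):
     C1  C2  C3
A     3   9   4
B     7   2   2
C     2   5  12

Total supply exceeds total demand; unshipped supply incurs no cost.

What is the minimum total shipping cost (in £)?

An optimal shipping plan:
  A to C3: 10 × £4 = £40
  B to C2: 55 × £2 = £110
  B to C3: 5 × £2 = £10
  C to C1: 30 × £2 = £60
  C to C2: 5 × £5 = £25
Total = 40 + 110 + 10 + 60 + 25 = £245.

245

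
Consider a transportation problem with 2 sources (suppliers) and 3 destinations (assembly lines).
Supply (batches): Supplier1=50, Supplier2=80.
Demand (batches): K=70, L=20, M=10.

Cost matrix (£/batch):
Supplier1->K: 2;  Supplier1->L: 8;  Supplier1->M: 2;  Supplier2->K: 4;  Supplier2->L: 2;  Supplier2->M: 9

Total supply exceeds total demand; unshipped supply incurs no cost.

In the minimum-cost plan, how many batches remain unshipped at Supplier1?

0

Minimum-cost shipments:
  Supplier1->K: 40 × £2 = £80
  Supplier1->M: 10 × £2 = £20
  Supplier2->K: 30 × £4 = £120
  Supplier2->L: 20 × £2 = £40
Total cost = £260.
Supplier1 ships 50 of its 50, leaving 0.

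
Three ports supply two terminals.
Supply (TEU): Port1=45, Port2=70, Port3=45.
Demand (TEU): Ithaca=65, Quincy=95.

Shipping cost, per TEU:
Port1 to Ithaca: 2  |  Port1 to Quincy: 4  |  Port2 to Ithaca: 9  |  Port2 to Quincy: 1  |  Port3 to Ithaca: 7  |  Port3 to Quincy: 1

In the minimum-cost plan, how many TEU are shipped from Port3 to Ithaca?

Optimal shipments:
  Port1->Ithaca: 45 × 2 = 90
  Port2->Quincy: 70 × 1 = 70
  Port3->Ithaca: 20 × 7 = 140
  Port3->Quincy: 25 × 1 = 25
Total cost = 325.
So Port3→Ithaca carries 20 TEU.

20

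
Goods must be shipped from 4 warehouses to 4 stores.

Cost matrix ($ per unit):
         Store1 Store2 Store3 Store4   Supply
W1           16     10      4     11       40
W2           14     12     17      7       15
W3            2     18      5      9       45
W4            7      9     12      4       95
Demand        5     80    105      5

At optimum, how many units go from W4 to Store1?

5

The minimum-cost plan:
  W1–Store3: 40 units
  W2–Store2: 10 units
  W2–Store4: 5 units
  W3–Store3: 45 units
  W4–Store1: 5 units
  W4–Store2: 70 units
  W4–Store3: 20 units
Total cost = $1445.
So W4→Store1 carries 5 units.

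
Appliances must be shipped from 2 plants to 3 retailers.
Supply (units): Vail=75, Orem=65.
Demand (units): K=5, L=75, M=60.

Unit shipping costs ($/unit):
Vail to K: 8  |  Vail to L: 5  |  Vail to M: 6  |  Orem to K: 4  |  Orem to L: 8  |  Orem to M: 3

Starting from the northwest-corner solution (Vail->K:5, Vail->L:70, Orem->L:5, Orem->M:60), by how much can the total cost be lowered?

35

Current plan cost = 5·8 + 70·5 + 5·8 + 60·3 = $610.
Optimal plan:
  Vail->L: 75 × $5 = $375
  Orem->K: 5 × $4 = $20
  Orem->M: 60 × $3 = $180
Optimal cost = $575.
Saving = 610 − 575 = $35.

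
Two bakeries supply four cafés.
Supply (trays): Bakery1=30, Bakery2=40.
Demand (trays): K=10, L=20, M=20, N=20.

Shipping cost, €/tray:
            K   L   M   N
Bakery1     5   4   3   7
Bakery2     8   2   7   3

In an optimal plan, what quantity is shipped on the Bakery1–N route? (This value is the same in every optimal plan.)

Optimal shipments:
  Bakery1->K: 10 × €5 = €50
  Bakery1->M: 20 × €3 = €60
  Bakery2->L: 20 × €2 = €40
  Bakery2->N: 20 × €3 = €60
Total cost = €210.
The route Bakery1→N is not used.

0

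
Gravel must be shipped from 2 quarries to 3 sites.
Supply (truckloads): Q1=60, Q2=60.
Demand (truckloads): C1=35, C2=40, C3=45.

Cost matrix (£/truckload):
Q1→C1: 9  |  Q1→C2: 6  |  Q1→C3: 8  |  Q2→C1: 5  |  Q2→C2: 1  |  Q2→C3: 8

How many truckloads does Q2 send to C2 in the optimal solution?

40

Optimal shipments:
  Q1→C1: 15 × £9 = £135
  Q1→C3: 45 × £8 = £360
  Q2→C1: 20 × £5 = £100
  Q2→C2: 40 × £1 = £40
Total cost = £635.
So Q2→C2 carries 40 truckloads.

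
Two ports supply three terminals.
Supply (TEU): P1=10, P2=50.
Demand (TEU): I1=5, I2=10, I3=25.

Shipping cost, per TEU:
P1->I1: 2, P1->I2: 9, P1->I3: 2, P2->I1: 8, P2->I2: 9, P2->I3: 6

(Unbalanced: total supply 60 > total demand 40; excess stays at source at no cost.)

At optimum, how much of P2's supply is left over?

An optimal plan:
  P1–I1: 5 TEU
  P1–I3: 5 TEU
  P2–I2: 10 TEU
  P2–I3: 20 TEU
Total cost = 230.
P2 ships 30 of its 50, leaving 20.

20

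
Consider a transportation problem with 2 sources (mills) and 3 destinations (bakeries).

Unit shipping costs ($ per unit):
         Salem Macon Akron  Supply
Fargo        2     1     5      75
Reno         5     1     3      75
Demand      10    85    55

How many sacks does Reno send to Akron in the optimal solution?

55

Solving gives:
  Fargo->Salem: 10 × $2 = $20
  Fargo->Macon: 65 × $1 = $65
  Reno->Macon: 20 × $1 = $20
  Reno->Akron: 55 × $3 = $165
Total cost = $270.
So Reno→Akron carries 55 sacks.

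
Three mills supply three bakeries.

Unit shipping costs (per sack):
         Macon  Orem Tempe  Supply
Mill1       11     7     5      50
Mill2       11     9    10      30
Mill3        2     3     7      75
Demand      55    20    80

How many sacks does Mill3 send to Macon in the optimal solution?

The minimum-cost plan:
  Mill1->Tempe: 50 × 5 = 250
  Mill2->Tempe: 30 × 10 = 300
  Mill3->Macon: 55 × 2 = 110
  Mill3->Orem: 20 × 3 = 60
Total cost = 720.
So Mill3→Macon carries 55 sacks.

55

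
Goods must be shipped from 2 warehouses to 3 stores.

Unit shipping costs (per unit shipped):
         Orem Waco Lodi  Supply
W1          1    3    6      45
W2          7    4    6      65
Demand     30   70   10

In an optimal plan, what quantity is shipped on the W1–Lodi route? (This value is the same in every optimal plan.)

0

Solving gives:
  W1 to Orem: 30 × 1 = 30
  W1 to Waco: 15 × 3 = 45
  W2 to Waco: 55 × 4 = 220
  W2 to Lodi: 10 × 6 = 60
Total cost = 355.
The route W1→Lodi is not used.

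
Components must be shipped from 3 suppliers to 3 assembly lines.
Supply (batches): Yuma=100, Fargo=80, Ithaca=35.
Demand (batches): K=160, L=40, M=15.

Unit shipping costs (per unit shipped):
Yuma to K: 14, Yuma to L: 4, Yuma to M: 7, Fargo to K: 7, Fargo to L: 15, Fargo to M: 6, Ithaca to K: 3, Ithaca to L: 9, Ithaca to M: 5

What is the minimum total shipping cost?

1560

An optimal shipping plan:
  Yuma→K: 45 batches
  Yuma→L: 40 batches
  Yuma→M: 15 batches
  Fargo→K: 80 batches
  Ithaca→K: 35 batches
Total cost = 1560.
(Supply check: Yuma ships 100; Fargo ships 80; Ithaca ships 35.)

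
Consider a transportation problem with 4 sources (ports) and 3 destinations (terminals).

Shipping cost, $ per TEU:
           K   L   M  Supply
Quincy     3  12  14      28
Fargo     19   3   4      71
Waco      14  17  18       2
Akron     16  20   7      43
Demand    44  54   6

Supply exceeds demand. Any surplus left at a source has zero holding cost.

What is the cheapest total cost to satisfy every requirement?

A cheapest plan:
  Quincy->K: 28 × $3 = $84
  Fargo->L: 54 × $3 = $162
  Fargo->M: 6 × $4 = $24
  Waco->K: 2 × $14 = $28
  Akron->K: 14 × $16 = $224
Total = 84 + 162 + 24 + 28 + 224 = $522.

522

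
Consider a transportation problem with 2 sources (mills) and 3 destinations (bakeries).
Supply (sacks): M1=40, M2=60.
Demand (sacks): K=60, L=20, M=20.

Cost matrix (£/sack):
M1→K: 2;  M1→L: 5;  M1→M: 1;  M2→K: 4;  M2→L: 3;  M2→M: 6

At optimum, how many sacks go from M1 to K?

20

Optimal shipments:
  M1 to K: 20 × £2 = £40
  M1 to M: 20 × £1 = £20
  M2 to K: 40 × £4 = £160
  M2 to L: 20 × £3 = £60
Total cost = £280.
So M1→K carries 20 sacks.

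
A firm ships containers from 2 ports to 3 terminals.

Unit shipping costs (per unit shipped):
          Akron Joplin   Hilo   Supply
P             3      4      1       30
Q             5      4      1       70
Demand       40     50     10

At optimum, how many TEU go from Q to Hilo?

The minimum-cost plan:
  P–Akron: 30 × 3 = 90
  Q–Akron: 10 × 5 = 50
  Q–Joplin: 50 × 4 = 200
  Q–Hilo: 10 × 1 = 10
Total cost = 350.
So Q→Hilo carries 10 TEU.

10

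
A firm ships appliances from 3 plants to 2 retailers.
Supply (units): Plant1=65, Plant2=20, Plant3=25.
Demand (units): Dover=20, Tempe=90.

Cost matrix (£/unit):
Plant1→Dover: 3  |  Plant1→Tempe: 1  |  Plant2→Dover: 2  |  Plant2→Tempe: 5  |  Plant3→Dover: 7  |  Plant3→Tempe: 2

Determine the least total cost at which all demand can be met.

One minimum-cost allocation:
  Plant1–Tempe: 65 × £1 = £65
  Plant2–Dover: 20 × £2 = £40
  Plant3–Tempe: 25 × £2 = £50
Total = 65 + 40 + 50 = £155.
(Supply check: Plant1 ships 65; Plant2 ships 20; Plant3 ships 25.)

155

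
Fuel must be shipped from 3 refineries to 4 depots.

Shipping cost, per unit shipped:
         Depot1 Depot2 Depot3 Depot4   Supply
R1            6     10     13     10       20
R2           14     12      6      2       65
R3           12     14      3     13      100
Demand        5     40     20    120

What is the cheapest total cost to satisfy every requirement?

1435

Optimal allocation:
  R1 to Depot1: 5 × 6 = 30
  R1 to Depot2: 15 × 10 = 150
  R2 to Depot4: 65 × 2 = 130
  R3 to Depot2: 25 × 14 = 350
  R3 to Depot3: 20 × 3 = 60
  R3 to Depot4: 55 × 13 = 715
Total = 30 + 150 + 130 + 350 + 60 + 715 = 1435.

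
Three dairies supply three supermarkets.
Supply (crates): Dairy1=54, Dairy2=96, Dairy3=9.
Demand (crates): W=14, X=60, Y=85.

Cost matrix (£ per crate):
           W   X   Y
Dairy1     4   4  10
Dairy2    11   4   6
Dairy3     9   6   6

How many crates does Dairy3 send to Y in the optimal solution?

9

Optimal shipments:
  Dairy1→W: 14 × £4 = £56
  Dairy1→X: 40 × £4 = £160
  Dairy2→X: 20 × £4 = £80
  Dairy2→Y: 76 × £6 = £456
  Dairy3→Y: 9 × £6 = £54
Total cost = £806.
So Dairy3→Y carries 9 crates.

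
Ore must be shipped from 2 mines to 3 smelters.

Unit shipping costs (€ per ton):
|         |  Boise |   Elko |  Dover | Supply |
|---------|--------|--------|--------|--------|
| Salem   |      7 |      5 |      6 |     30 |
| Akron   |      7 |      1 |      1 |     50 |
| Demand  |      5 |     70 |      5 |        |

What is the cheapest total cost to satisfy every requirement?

210

One minimum-cost allocation:
  Salem–Boise: 5 × €7 = €35
  Salem–Elko: 25 × €5 = €125
  Akron–Elko: 45 × €1 = €45
  Akron–Dover: 5 × €1 = €5
Total = 35 + 125 + 45 + 5 = €210.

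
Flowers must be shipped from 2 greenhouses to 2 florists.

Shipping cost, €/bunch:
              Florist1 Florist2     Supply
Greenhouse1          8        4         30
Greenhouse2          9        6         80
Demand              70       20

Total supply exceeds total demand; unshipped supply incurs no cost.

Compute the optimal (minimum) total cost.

700

Optimal allocation:
  Greenhouse1->Florist1: 10 × €8 = €80
  Greenhouse1->Florist2: 20 × €4 = €80
  Greenhouse2->Florist1: 60 × €9 = €540
Total = 80 + 80 + 540 = €700.
(Supply check: Greenhouse1 ships 30; Greenhouse2 ships 60.)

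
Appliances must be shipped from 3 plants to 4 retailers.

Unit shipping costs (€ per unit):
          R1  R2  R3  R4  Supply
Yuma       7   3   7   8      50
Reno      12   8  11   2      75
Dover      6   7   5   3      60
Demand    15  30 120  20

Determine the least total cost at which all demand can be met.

One minimum-cost allocation:
  Yuma–R1: 15 × €7 = €105
  Yuma–R2: 30 × €3 = €90
  Yuma–R3: 5 × €7 = €35
  Reno–R3: 55 × €11 = €605
  Reno–R4: 20 × €2 = €40
  Dover–R3: 60 × €5 = €300
Total = 105 + 90 + 35 + 605 + 40 + 300 = €1175.
(Supply check: Yuma ships 50; Reno ships 75; Dover ships 60.)

1175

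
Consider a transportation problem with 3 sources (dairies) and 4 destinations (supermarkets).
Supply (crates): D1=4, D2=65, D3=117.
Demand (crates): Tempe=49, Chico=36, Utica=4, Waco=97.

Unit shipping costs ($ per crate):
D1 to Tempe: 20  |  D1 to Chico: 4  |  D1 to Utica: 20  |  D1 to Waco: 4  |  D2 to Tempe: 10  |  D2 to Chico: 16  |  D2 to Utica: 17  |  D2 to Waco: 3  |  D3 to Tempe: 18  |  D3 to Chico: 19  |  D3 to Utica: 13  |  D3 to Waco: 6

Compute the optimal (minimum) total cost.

A cheapest plan:
  D1 to Chico: 4 × $4 = $16
  D2 to Tempe: 49 × $10 = $490
  D2 to Chico: 16 × $16 = $256
  D3 to Chico: 16 × $19 = $304
  D3 to Utica: 4 × $13 = $52
  D3 to Waco: 97 × $6 = $582
Total = 16 + 490 + 256 + 304 + 52 + 582 = $1700.

1700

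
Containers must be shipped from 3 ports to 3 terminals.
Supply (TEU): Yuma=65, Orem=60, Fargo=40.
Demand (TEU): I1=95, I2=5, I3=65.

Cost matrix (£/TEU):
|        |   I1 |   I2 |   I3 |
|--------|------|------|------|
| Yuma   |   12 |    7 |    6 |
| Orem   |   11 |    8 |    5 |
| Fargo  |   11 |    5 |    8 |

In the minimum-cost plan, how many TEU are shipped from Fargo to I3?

0

Optimal shipments:
  Yuma→I3: 65 × £6 = £390
  Orem→I1: 60 × £11 = £660
  Fargo→I1: 35 × £11 = £385
  Fargo→I2: 5 × £5 = £25
Total cost = £1460.
The route Fargo→I3 is not used.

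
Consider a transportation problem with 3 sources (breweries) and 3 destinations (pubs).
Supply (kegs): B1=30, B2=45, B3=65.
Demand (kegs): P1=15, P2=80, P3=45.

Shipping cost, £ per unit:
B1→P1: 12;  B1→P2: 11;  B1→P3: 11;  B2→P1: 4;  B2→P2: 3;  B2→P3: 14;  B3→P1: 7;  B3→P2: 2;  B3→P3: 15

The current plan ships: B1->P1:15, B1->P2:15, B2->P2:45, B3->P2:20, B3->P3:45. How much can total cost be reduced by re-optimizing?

Current plan cost = 15·12 + 15·11 + 45·3 + 20·2 + 45·15 = £1195.
Optimal plan:
  B1→P3: 30 × £11 = £330
  B2→P1: 15 × £4 = £60
  B2→P2: 15 × £3 = £45
  B2→P3: 15 × £14 = £210
  B3→P2: 65 × £2 = £130
Optimal cost = £775.
Saving = 1195 − 775 = £420.

420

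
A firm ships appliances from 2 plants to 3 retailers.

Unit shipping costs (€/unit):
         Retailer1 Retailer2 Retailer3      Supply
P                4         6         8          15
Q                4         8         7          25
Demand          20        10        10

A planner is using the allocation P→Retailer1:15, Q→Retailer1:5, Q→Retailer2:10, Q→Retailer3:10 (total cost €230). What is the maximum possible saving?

Current plan cost = 15·4 + 5·4 + 10·8 + 10·7 = €230.
Optimal plan:
  P→Retailer1: 5 units
  P→Retailer2: 10 units
  Q→Retailer1: 15 units
  Q→Retailer3: 10 units
Optimal cost = €210.
Saving = 230 − 210 = €20.

20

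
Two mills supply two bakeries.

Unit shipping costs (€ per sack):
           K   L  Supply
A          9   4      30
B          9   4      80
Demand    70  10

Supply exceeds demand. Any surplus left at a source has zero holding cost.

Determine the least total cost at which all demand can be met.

670

Optimal allocation:
  A to K: 30 sacks
  B to K: 40 sacks
  B to L: 10 sacks
Total cost = €670.
(Supply check: A ships 30; B ships 50.)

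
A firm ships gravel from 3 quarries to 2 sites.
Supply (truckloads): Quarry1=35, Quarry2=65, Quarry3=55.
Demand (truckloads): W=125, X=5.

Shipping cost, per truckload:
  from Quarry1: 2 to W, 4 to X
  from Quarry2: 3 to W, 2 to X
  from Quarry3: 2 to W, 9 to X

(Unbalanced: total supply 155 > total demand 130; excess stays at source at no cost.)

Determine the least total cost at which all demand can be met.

A cheapest plan:
  Quarry1 to W: 35 × 2 = 70
  Quarry2 to W: 35 × 3 = 105
  Quarry2 to X: 5 × 2 = 10
  Quarry3 to W: 55 × 2 = 110
Total = 70 + 105 + 10 + 110 = 295.
(Supply check: Quarry1 ships 35; Quarry2 ships 40; Quarry3 ships 55.)

295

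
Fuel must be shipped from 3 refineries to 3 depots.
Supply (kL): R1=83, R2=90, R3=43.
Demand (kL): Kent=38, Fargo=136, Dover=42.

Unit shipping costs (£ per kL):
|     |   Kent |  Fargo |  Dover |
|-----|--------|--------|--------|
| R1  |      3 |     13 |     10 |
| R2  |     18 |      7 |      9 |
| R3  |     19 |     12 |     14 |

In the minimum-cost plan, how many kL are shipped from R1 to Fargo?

Optimal shipments:
  R1->Kent: 38 × £3 = £114
  R1->Fargo: 3 × £13 = £39
  R1->Dover: 42 × £10 = £420
  R2->Fargo: 90 × £7 = £630
  R3->Fargo: 43 × £12 = £516
Total cost = £1719.
So R1→Fargo carries 3 kL.

3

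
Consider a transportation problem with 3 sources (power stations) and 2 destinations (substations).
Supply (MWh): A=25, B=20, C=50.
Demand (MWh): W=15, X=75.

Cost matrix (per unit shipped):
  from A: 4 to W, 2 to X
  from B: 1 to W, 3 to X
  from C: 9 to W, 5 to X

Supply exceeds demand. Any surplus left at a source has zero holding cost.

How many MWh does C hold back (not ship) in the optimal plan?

An optimal plan:
  A to X: 25 × 2 = 50
  B to W: 15 × 1 = 15
  B to X: 5 × 3 = 15
  C to X: 45 × 5 = 225
Total cost = 305.
C ships 45 of its 50, leaving 5.

5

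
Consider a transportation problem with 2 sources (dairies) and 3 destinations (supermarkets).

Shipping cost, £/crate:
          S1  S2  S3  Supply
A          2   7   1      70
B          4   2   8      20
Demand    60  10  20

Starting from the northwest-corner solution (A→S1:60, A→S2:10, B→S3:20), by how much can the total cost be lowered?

Current plan cost = 60·2 + 10·7 + 20·8 = £350.
Optimal plan:
  A to S1: 50 × £2 = £100
  A to S3: 20 × £1 = £20
  B to S1: 10 × £4 = £40
  B to S2: 10 × £2 = £20
Optimal cost = £180.
Saving = 350 − 180 = £170.

170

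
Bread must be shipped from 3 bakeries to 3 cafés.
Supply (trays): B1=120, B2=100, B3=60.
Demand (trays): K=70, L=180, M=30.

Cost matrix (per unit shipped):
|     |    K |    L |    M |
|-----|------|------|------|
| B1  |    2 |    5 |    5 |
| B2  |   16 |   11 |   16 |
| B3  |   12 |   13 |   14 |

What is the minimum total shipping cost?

A cheapest plan:
  B1–K: 70 × 2 = 140
  B1–L: 20 × 5 = 100
  B1–M: 30 × 5 = 150
  B2–L: 100 × 11 = 1100
  B3–L: 60 × 13 = 780
Total = 140 + 100 + 150 + 1100 + 780 = 2270.
(Supply check: B1 ships 120; B2 ships 100; B3 ships 60.)

2270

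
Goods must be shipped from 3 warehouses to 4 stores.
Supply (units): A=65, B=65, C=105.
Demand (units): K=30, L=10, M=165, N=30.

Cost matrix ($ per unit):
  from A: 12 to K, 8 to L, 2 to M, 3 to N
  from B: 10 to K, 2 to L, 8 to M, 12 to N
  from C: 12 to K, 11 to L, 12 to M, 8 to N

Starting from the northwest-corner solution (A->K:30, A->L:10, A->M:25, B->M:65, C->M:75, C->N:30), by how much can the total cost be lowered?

420

Current plan cost = 30·12 + 10·8 + 25·2 + 65·8 + 75·12 + 30·8 = $2150.
Optimal plan:
  A->M: 65 units
  B->L: 10 units
  B->M: 55 units
  C->K: 30 units
  C->M: 45 units
  C->N: 30 units
Optimal cost = $1730.
Saving = 2150 − 1730 = $420.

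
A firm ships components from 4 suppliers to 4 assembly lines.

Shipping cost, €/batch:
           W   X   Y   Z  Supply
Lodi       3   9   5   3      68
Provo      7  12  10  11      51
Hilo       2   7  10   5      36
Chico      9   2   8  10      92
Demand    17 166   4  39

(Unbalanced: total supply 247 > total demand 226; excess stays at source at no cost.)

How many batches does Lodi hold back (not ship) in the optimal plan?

0

An optimal plan:
  Lodi–W: 17 batches
  Lodi–X: 8 batches
  Lodi–Y: 4 batches
  Lodi–Z: 39 batches
  Provo–X: 30 batches
  Hilo–X: 36 batches
  Chico–X: 92 batches
Total cost = €1056.
Lodi ships 68 of its 68, leaving 0.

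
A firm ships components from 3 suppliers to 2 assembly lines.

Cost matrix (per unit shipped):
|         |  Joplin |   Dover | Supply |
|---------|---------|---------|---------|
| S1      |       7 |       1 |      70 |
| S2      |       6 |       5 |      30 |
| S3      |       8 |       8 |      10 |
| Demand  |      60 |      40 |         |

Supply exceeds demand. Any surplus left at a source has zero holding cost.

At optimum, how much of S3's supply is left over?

10

An optimal plan:
  S1 to Joplin: 30 × 7 = 210
  S1 to Dover: 40 × 1 = 40
  S2 to Joplin: 30 × 6 = 180
Total cost = 430.
S3 ships 0 of its 10, leaving 10.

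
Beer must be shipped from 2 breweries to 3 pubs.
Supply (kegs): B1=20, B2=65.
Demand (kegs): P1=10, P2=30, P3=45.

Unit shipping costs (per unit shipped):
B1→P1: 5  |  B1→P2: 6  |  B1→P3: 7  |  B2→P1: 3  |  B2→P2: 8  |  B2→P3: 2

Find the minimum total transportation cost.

320

One minimum-cost allocation:
  B1->P2: 20 × 6 = 120
  B2->P1: 10 × 3 = 30
  B2->P2: 10 × 8 = 80
  B2->P3: 45 × 2 = 90
Total = 120 + 30 + 80 + 90 = 320.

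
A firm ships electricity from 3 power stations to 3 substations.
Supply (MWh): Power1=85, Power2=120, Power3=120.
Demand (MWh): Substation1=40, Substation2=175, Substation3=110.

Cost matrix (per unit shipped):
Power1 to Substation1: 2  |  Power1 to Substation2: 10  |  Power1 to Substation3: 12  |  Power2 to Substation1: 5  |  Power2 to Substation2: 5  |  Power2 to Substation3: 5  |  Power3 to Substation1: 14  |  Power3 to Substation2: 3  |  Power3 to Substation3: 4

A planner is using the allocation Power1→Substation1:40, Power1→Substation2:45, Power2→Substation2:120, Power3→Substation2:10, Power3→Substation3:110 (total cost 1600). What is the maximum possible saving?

110

Current plan cost = 40·2 + 45·10 + 120·5 + 10·3 + 110·4 = 1600.
Optimal plan:
  Power1 to Substation1: 40 × 2 = 80
  Power1 to Substation2: 45 × 10 = 450
  Power2 to Substation2: 10 × 5 = 50
  Power2 to Substation3: 110 × 5 = 550
  Power3 to Substation2: 120 × 3 = 360
Optimal cost = 1490.
Saving = 1600 − 1490 = 110.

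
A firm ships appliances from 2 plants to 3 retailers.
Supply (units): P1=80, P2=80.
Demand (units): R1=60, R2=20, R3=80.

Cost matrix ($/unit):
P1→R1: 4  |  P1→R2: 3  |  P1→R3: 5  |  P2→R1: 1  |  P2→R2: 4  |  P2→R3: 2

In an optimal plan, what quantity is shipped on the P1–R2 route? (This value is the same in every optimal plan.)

Solving gives:
  P1–R1: 60 units
  P1–R2: 20 units
  P2–R3: 80 units
Total cost = $460.
So P1→R2 carries 20 units.

20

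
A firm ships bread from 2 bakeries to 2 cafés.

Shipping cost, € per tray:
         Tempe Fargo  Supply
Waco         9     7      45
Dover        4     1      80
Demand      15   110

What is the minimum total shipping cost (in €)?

A cheapest plan:
  Waco->Tempe: 15 × €9 = €135
  Waco->Fargo: 30 × €7 = €210
  Dover->Fargo: 80 × €1 = €80
Total = 135 + 210 + 80 = €425.

425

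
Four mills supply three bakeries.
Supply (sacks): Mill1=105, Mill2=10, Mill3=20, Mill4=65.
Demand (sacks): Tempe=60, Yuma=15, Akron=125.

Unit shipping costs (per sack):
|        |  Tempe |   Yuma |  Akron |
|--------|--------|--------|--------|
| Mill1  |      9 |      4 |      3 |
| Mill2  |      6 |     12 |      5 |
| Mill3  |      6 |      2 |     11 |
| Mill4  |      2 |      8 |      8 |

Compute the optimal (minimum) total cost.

Optimal allocation:
  Mill1→Akron: 105 sacks
  Mill2→Akron: 10 sacks
  Mill3→Yuma: 15 sacks
  Mill3→Akron: 5 sacks
  Mill4→Tempe: 60 sacks
  Mill4→Akron: 5 sacks
Total cost = 610.

610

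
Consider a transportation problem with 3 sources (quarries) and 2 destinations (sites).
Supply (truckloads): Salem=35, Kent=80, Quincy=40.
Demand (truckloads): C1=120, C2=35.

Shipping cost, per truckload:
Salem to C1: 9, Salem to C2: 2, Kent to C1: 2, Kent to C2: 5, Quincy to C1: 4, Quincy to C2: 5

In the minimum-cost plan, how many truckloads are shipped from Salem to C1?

0

Solving gives:
  Salem to C2: 35 truckloads
  Kent to C1: 80 truckloads
  Quincy to C1: 40 truckloads
Total cost = 390.
The route Salem→C1 is not used.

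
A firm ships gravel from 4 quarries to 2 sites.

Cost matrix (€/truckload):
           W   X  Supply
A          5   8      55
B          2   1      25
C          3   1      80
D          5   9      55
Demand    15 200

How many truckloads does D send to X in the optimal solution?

Solving gives:
  A->X: 55 × €8 = €440
  B->X: 25 × €1 = €25
  C->X: 80 × €1 = €80
  D->W: 15 × €5 = €75
  D->X: 40 × €9 = €360
Total cost = €980.
So D→X carries 40 truckloads.

40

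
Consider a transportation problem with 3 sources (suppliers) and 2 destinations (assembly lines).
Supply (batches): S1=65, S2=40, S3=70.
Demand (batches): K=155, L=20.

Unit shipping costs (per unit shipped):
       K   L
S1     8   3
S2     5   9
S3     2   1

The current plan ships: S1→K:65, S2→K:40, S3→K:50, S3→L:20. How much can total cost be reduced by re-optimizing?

80

Current plan cost = 65·8 + 40·5 + 50·2 + 20·1 = 840.
Optimal plan:
  S1->K: 45 batches
  S1->L: 20 batches
  S2->K: 40 batches
  S3->K: 70 batches
Optimal cost = 760.
Saving = 840 − 760 = 80.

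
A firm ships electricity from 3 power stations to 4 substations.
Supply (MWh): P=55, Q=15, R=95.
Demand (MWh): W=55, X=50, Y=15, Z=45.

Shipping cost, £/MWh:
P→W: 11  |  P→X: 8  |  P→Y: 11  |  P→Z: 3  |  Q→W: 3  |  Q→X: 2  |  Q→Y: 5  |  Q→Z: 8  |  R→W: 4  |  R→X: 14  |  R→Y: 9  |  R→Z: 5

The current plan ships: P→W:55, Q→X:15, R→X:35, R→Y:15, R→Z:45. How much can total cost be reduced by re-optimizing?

635

Current plan cost = 55·11 + 15·2 + 35·14 + 15·9 + 45·5 = £1485.
Optimal plan:
  P–X: 35 × £8 = £280
  P–Z: 20 × £3 = £60
  Q–X: 15 × £2 = £30
  R–W: 55 × £4 = £220
  R–Y: 15 × £9 = £135
  R–Z: 25 × £5 = £125
Optimal cost = £850.
Saving = 1485 − 850 = £635.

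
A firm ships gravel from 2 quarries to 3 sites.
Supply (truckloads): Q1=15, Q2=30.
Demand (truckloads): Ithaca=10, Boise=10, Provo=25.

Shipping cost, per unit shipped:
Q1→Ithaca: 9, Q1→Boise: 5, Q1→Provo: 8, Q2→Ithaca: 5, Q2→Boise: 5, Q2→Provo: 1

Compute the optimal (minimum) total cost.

An optimal shipping plan:
  Q1→Ithaca: 5 × 9 = 45
  Q1→Boise: 10 × 5 = 50
  Q2→Ithaca: 5 × 5 = 25
  Q2→Provo: 25 × 1 = 25
Total = 45 + 50 + 25 + 25 = 145.
(Supply check: Q1 ships 15; Q2 ships 30.)

145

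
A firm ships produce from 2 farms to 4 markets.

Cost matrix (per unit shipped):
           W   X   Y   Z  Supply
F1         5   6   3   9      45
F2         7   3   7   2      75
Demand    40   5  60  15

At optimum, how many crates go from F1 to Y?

Optimal shipments:
  F1→Y: 45 × 3 = 135
  F2→W: 40 × 7 = 280
  F2→X: 5 × 3 = 15
  F2→Y: 15 × 7 = 105
  F2→Z: 15 × 2 = 30
Total cost = 565.
So F1→Y carries 45 crates.

45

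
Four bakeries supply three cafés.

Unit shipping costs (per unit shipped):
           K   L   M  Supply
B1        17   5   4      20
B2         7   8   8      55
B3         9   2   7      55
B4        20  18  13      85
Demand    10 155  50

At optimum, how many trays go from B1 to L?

The minimum-cost plan:
  B1–L: 20 × 5 = 100
  B2–K: 10 × 7 = 70
  B2–L: 45 × 8 = 360
  B3–L: 55 × 2 = 110
  B4–L: 35 × 18 = 630
  B4–M: 50 × 13 = 650
Total cost = 1920.
So B1→L carries 20 trays.

20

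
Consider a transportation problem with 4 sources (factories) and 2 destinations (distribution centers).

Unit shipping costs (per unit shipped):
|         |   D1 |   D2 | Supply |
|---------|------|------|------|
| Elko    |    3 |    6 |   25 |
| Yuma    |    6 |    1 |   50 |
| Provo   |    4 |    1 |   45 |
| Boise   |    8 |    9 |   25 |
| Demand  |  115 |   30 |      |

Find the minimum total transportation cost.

One minimum-cost allocation:
  Elko→D1: 25 × 3 = 75
  Yuma→D1: 20 × 6 = 120
  Yuma→D2: 30 × 1 = 30
  Provo→D1: 45 × 4 = 180
  Boise→D1: 25 × 8 = 200
Total = 75 + 120 + 30 + 180 + 200 = 605.
(Supply check: Elko ships 25; Yuma ships 50; Provo ships 45; Boise ships 25.)

605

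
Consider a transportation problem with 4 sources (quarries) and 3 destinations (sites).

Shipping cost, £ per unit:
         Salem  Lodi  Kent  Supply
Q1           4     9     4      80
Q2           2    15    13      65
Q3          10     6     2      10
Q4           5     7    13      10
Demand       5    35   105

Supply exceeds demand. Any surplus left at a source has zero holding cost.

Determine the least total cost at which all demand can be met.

990

Optimal allocation:
  Q1->Kent: 80 × £4 = £320
  Q2->Salem: 5 × £2 = £10
  Q2->Lodi: 25 × £15 = £375
  Q2->Kent: 15 × £13 = £195
  Q3->Kent: 10 × £2 = £20
  Q4->Lodi: 10 × £7 = £70
Total = 320 + 10 + 375 + 195 + 20 + 70 = £990.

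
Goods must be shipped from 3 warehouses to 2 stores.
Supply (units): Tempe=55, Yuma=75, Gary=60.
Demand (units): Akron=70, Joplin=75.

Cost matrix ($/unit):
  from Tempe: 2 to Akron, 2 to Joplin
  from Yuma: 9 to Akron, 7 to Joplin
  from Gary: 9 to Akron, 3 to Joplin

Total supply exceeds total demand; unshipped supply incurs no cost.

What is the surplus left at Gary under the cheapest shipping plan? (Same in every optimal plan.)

An optimal plan:
  Tempe–Akron: 55 × $2 = $110
  Yuma–Akron: 15 × $9 = $135
  Yuma–Joplin: 15 × $7 = $105
  Gary–Joplin: 60 × $3 = $180
Total cost = $530.
Gary ships 60 of its 60, leaving 0.

0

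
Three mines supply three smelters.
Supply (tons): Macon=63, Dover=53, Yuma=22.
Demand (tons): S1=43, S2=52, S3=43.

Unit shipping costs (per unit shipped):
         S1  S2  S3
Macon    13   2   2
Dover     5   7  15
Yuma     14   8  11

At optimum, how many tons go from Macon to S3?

43

The minimum-cost plan:
  Macon->S2: 20 × 2 = 40
  Macon->S3: 43 × 2 = 86
  Dover->S1: 43 × 5 = 215
  Dover->S2: 10 × 7 = 70
  Yuma->S2: 22 × 8 = 176
Total cost = 587.
So Macon→S3 carries 43 tons.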